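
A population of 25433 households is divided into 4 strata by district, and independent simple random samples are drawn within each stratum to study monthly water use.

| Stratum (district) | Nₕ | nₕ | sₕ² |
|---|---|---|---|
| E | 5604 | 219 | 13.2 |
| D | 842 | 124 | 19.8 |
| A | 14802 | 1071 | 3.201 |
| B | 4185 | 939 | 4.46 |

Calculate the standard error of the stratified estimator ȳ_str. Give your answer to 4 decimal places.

0.0632

Var(ȳ_str) = Σₕ Wₕ²(1 − fₕ)sₕ²/nₕ with Wₕ = Nₕ/N, N = 25433.
E: Wₕ = 0.22034365; term = 0.22034365²·(1 − 0.03907923)·13.2/219 = 0.0028120204.
D: Wₕ = 0.03310659; term = 0.03310659²·(1 − 0.14726841)·19.8/124 = 1.4923987 × 10^-4.
A: Wₕ = 0.58199976; term = 0.58199976²·(1 − 0.07235509)·3.201/1071 = 9.391254 × 10^-4.
B: Wₕ = 0.16454999; term = 0.16454999²·(1 − 0.22437276)·4.46/939 = 9.9751185 × 10^-5.
Sum = 0.0040001369.
SE = √(0.0040001369) = 0.0632.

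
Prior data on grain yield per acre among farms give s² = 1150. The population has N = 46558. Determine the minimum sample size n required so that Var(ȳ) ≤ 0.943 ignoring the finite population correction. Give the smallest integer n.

1220

Without fpc, n₀ = s²/D = 1150/0.943 = 1219.5122.
Rounding up, n = 1220.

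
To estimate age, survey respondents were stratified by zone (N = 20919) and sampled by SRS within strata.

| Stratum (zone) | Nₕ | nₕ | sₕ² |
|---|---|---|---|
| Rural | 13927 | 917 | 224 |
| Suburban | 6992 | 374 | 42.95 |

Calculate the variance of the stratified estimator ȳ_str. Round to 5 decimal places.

Var(ȳ_str) = Σₕ Wₕ²(1 − fₕ)sₕ²/nₕ with Wₕ = Nₕ/N, N = 20919.
Rural: Wₕ = 0.66575840; term = 0.66575840²·(1 − 0.06584333)·224/917 = 0.10114204.
Suburban: Wₕ = 0.33424160; term = 0.33424160²·(1 − 0.05348970)·42.95/374 = 0.012143333.
Sum = 0.11328537.

0.11329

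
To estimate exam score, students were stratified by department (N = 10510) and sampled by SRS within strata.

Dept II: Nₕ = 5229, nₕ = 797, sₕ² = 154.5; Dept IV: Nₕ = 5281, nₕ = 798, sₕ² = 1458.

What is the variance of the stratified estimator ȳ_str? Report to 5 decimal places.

0.43226

Var(ȳ_str) = Σₕ Wₕ²(1 − fₕ)sₕ²/nₕ with Wₕ = Nₕ/N, N = 10510.
Dept II: Wₕ = 0.49752617; term = 0.49752617²·(1 − 0.15241920)·154.5/797 = 0.040670838.
Dept IV: Wₕ = 0.50247383; term = 0.50247383²·(1 − 0.15110774)·1458/798 = 0.39159227.
Sum = 0.43226311.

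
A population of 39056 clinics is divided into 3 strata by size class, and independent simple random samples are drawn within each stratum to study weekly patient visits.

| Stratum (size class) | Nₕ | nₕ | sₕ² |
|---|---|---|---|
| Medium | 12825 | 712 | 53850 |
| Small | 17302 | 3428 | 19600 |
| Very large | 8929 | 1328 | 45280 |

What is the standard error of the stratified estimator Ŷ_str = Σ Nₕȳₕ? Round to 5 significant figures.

124240

Var(Ŷ_str) = Σₕ Nₕ²(1 − fₕ)sₕ²/nₕ.
Medium: 12825²·(1 − 712/12825)·53850/712 = 1.1749376 × 10^10.
Small: 17302²·(1 − 3428/17302)·19600/3428 = 1.3725029 × 10^9.
Very large: 8929²·(1 − 1328/8929)·45280/1328 = 2.3140988 × 10^9.
Sum = 1.5435978 × 10^10.
SE = √(1.5435978 × 10^10) = 124240.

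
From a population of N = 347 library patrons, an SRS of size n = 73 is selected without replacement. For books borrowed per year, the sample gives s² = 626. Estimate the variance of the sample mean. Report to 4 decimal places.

Under SRS without replacement, Var(ȳ) = (1 − f)·s²/n with f = n/N = 73/347 = 0.21037464.
Var(ȳ) = (1 − 0.21037464)·626/73 = 0.78962536·8.5753425 = 6.7713079.

6.7713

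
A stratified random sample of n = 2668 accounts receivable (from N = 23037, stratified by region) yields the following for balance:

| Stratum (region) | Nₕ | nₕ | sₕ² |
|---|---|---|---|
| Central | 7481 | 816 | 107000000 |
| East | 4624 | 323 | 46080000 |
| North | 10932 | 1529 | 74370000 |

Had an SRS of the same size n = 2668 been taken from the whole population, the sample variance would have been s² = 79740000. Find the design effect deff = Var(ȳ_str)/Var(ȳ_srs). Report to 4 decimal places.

Var(ȳ_str) = Σ Wₕ²(1−fₕ)sₕ²/nₕ with Wₕ = Nₕ/23037:
  Central: (7481/23037)²·(1−816/7481)·107000000/816 = 12319.741
  East: (4624/23037)²·(1−323/4624)·46080000/323 = 5346.2021
  North: (10932/23037)²·(1−1529/10932)·74370000/1529 = 9421.1628
  → Var(ȳ_str) = 27087.106.
Var(ȳ_srs) = (1 − 2668/23037)·79740000/2668 = 26426.168.
deff = 27087.106 / 26426.168 = 1.0250.

1.0250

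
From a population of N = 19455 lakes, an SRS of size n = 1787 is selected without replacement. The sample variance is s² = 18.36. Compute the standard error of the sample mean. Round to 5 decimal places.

0.09659

Under SRS without replacement, Var(ȳ) = (1 − f)·s²/n with f = n/N = 1787/19455 = 0.09185299.
Var(ȳ) = (1 − 0.09185299)·18.36/1787 = 0.90814701·0.010274203 = 0.0093304863.
SE(ȳ) = √(0.0093304863) = 0.09659.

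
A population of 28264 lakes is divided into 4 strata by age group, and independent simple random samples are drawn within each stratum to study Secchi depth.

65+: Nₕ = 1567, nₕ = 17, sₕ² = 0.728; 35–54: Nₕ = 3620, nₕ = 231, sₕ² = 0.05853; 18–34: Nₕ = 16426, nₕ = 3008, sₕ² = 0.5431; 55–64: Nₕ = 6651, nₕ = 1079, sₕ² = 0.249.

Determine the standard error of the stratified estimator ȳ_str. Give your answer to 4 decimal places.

0.0140

Var(ȳ_str) = Σₕ Wₕ²(1 − fₕ)sₕ²/nₕ with Wₕ = Nₕ/N, N = 28264.
65+: Wₕ = 0.05544155; term = 0.05544155²·(1 − 0.01084876)·0.728/17 = 1.3020147 × 10^-4.
35–54: Wₕ = 0.12807812; term = 0.12807812²·(1 − 0.06381215)·0.05853/231 = 3.8911631 × 10^-6.
18–34: Wₕ = 0.58116332; term = 0.58116332²·(1 − 0.18312432)·0.5431/3008 = 4.9814334 × 10^-5.
55–64: Wₕ = 0.23531701; term = 0.23531701²·(1 − 0.16223124)·0.249/1079 = 1.0705543 × 10^-5.
Sum = 1.9461251 × 10^-4.
SE = √(1.9461251 × 10^-4) = 0.0140.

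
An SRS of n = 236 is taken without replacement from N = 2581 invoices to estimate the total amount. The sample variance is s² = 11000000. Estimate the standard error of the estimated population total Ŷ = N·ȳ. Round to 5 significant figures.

531140

Var(Ŷ) = N²·Var(ȳ) = N²·(1 − n/N)·s²/n.
f = 236/2581 = 0.09143743; Var(ȳ) = 0.90856257·11000000/236 = 42348.256.
Var(Ŷ) = 2581² · 42348.256 = 2.8210549 × 10^11.
SE(Ŷ) = √(2.8210549 × 10^11) = 531140.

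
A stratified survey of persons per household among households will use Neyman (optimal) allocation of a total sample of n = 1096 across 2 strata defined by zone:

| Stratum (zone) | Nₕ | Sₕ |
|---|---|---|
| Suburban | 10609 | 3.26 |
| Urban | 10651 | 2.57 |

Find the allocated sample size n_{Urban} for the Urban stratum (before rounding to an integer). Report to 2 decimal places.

Neyman allocation: nₕ = n·NₕSₕ / Σⱼ NⱼSⱼ.
Σ NⱼSⱼ = 10609·3.26 + 10651·2.57 = 61958.41.
n_{Urban} = 1096·10651·2.57 / 61958.41 = 484.21.

484.21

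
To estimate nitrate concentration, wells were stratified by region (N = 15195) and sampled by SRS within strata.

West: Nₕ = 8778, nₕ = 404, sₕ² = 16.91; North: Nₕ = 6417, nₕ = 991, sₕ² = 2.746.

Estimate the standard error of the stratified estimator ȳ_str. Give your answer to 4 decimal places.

0.1172

Var(ȳ_str) = Σₕ Wₕ²(1 − fₕ)sₕ²/nₕ with Wₕ = Nₕ/N, N = 15195.
West: Wₕ = 0.57769003; term = 0.57769003²·(1 − 0.04602415)·16.91/404 = 0.01332568.
North: Wₕ = 0.42230997; term = 0.42230997²·(1 − 0.15443354)·2.746/991 = 4.1786625 × 10^-4.
Sum = 0.013743546.
SE = √(0.013743546) = 0.1172.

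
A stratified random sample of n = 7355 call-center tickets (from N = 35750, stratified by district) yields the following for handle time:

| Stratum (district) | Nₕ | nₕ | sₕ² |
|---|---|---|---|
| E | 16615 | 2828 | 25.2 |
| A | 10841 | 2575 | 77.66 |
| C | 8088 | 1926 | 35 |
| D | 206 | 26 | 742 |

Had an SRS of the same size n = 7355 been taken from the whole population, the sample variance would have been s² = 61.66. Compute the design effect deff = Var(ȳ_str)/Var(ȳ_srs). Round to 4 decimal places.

Var(ȳ_str) = Σ Wₕ²(1−fₕ)sₕ²/nₕ with Wₕ = Nₕ/35750:
  E: (16615/35750)²·(1−2828/16615)·25.2/2828 = 0.0015971259
  A: (10841/35750)²·(1−2575/10841)·77.66/2575 = 0.0021146223
  C: (8088/35750)²·(1−1926/8088)·35/1926 = 7.0863485 × 10^-4
  D: (206/35750)²·(1−26/206)·742/26 = 8.2797684 × 10^-4
  → Var(ȳ_str) = 0.0052483599.
Var(ȳ_srs) = (1 − 7355/35750)·61.66/7355 = 0.0066586574.
deff = 0.0052483599 / 0.0066586574 = 0.7882.

0.7882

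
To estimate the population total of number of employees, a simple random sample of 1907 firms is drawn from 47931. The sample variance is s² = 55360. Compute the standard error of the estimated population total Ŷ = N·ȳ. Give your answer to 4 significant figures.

253100

Var(Ŷ) = N²·Var(ȳ) = N²·(1 − n/N)·s²/n.
f = 1907/47931 = 0.03978636; Var(ȳ) = 0.96021364·55360/1907 = 27.874896.
Var(Ŷ) = 47931² · 27.874896 = 6.403925 × 10^10.
SE(Ŷ) = √(6.403925 × 10^10) = 253100.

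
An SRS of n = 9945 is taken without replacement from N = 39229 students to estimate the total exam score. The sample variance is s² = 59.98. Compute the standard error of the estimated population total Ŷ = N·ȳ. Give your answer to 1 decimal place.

Var(Ŷ) = N²·Var(ȳ) = N²·(1 − n/N)·s²/n.
f = 9945/39229 = 0.25351143; Var(ȳ) = 0.74648857·59.98/9945 = 0.0045022005.
Var(Ŷ) = 39229² · 0.0045022005 = 6.9285014 × 10^6.
SE(Ŷ) = √(6.9285014 × 10^6) = 2632.2.

2632.2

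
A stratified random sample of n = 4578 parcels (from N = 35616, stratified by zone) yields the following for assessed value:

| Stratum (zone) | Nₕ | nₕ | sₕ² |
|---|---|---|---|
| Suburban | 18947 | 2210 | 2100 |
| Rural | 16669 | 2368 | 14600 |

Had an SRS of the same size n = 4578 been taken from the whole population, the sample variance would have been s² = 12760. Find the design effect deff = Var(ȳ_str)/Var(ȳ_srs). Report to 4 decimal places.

Var(ȳ_str) = Σ Wₕ²(1−fₕ)sₕ²/nₕ with Wₕ = Nₕ/35616:
  Suburban: (18947/35616)²·(1−2210/18947)·2100/2210 = 0.23754988
  Rural: (16669/35616)²·(1−2368/16669)·14600/2368 = 1.1586622
  → Var(ȳ_str) = 1.3962121.
Var(ȳ_srs) = (1 − 4578/35616)·12760/4578 = 2.4289774.
deff = 1.3962121 / 2.4289774 = 0.5748.

0.5748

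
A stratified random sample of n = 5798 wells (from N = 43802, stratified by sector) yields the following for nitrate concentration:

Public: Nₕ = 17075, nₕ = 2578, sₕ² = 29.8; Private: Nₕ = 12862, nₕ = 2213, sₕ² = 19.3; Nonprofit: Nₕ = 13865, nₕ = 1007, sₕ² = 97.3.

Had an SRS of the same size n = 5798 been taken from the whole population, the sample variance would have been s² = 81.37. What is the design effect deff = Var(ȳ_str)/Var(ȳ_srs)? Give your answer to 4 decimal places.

Var(ȳ_str) = Σ Wₕ²(1−fₕ)sₕ²/nₕ with Wₕ = Nₕ/43802:
  Public: (17075/43802)²·(1−2578/17075)·29.8/2578 = 0.0014913663
  Private: (12862/43802)²·(1−2213/12862)·19.3/2213 = 6.2259459 × 10^-4
  Nonprofit: (13865/43802)²·(1−1007/13865)·97.3/1007 = 0.0089781898
  → Var(ȳ_str) = 0.011092151.
Var(ȳ_srs) = (1 − 5798/43802)·81.37/5798 = 0.012176472.
deff = 0.011092151 / 0.012176472 = 0.9109.

0.9109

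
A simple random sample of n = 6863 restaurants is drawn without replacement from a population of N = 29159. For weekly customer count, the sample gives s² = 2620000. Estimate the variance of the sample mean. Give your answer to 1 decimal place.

Under SRS without replacement, Var(ȳ) = (1 − f)·s²/n with f = n/N = 6863/29159 = 0.23536472.
Var(ȳ) = (1 − 0.23536472)·2620000/6863 = 0.76463528·381.75725 = 291.90506.

291.9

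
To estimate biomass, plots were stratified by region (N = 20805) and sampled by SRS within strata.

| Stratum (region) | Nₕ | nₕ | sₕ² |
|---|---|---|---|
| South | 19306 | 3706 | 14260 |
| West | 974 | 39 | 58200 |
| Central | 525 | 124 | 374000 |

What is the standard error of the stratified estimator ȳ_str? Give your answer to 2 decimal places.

2.70

Var(ȳ_str) = Σₕ Wₕ²(1 − fₕ)sₕ²/nₕ with Wₕ = Nₕ/N, N = 20805.
South: Wₕ = 0.92795001; term = 0.92795001²·(1 − 0.19196105)·14260/3706 = 2.677291.
West: Wₕ = 0.04681567; term = 0.04681567²·(1 − 0.04004107)·58200/39 = 3.1397387.
Central: Wₕ = 0.02523432; term = 0.02523432²·(1 − 0.23619048)·374000/124 = 1.4669596.
Sum = 7.2839893.
SE = √(7.2839893) = 2.70.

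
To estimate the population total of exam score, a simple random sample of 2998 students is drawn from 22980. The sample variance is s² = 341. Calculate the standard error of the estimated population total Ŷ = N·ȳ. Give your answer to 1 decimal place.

7227.0

Var(Ŷ) = N²·Var(ȳ) = N²·(1 − n/N)·s²/n.
f = 2998/22980 = 0.13046127; Var(ȳ) = 0.86953873·341/2998 = 0.098903505.
Var(Ŷ) = 22980² · 0.098903505 = 5.2229002 × 10^7.
SE(Ŷ) = √(5.2229002 × 10^7) = 7227.0.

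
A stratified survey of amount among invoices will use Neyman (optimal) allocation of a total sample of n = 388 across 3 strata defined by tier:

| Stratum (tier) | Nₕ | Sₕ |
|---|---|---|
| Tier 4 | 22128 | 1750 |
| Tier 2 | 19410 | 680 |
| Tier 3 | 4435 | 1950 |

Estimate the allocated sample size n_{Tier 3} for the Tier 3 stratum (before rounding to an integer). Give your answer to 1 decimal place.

55.4

Neyman allocation: nₕ = n·NₕSₕ / Σⱼ NⱼSⱼ.
Σ NⱼSⱼ = 22128·1750 + 19410·680 + 4435·1950 = 6.057105 × 10^7.
n_{Tier 3} = 388·4435·1950 / (6.057105 × 10^7) = 55.4.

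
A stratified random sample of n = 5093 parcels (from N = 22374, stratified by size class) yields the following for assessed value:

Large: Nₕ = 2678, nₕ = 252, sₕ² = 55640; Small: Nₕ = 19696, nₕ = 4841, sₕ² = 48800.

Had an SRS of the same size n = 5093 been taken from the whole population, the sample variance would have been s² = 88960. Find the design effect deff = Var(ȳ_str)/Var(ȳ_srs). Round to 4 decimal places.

0.6491

Var(ȳ_str) = Σ Wₕ²(1−fₕ)sₕ²/nₕ with Wₕ = Nₕ/22374:
  Large: (2678/22374)²·(1−252/2678)·55640/252 = 2.8655018
  Small: (19696/22374)²·(1−4841/19696)·48800/4841 = 5.8918023
  → Var(ȳ_str) = 8.7573041.
Var(ȳ_srs) = (1 − 5093/22374)·88960/5093 = 13.491068.
deff = 8.7573041 / 13.491068 = 0.6491.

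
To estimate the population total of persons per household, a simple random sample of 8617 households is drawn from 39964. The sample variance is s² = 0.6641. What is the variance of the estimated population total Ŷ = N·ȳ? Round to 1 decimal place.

96547.8

Var(Ŷ) = N²·Var(ȳ) = N²·(1 − n/N)·s²/n.
f = 8617/39964 = 0.21561906; Var(ȳ) = 0.78438094·0.6641/8617 = 6.045113 × 10^-5.
Var(Ŷ) = 39964² · (6.045113 × 10^-5) = 96547.787.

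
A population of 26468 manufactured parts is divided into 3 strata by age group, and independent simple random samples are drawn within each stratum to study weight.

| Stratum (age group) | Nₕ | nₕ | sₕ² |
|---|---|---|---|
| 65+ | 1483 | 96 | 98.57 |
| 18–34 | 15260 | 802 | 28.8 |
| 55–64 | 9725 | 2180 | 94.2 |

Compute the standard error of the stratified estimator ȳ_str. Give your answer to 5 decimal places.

Var(ȳ_str) = Σₕ Wₕ²(1 − fₕ)sₕ²/nₕ with Wₕ = Nₕ/N, N = 26468.
65+: Wₕ = 0.05602992; term = 0.05602992²·(1 − 0.06473365)·98.57/96 = 0.0030147332.
18–34: Wₕ = 0.57654526; term = 0.57654526²·(1 − 0.05255570)·28.8/802 = 0.011309375.
55–64: Wₕ = 0.36742481; term = 0.36742481²·(1 − 0.22416452)·94.2/2180 = 0.0045258589.
Sum = 0.018849967.
SE = √(0.018849967) = 0.13730.

0.13730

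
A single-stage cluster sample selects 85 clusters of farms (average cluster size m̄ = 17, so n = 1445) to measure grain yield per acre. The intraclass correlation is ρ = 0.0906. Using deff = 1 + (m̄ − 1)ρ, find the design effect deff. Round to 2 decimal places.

2.45

deff = 1 + (17 − 1)·0.0906 = 1 + 1.4496 = 2.4496.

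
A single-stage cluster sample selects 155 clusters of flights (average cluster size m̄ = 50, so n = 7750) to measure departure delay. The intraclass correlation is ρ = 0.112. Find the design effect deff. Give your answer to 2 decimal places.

deff = 1 + (50 − 1)·0.112 = 1 + 5.488 = 6.488.

6.49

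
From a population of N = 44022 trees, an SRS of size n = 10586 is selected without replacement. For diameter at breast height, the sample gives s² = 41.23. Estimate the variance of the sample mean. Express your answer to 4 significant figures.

Under SRS without replacement, Var(ȳ) = (1 − f)·s²/n with f = n/N = 10586/44022 = 0.24047067.
Var(ȳ) = (1 − 0.24047067)·41.23/10586 = 0.75952933·0.0038947667 = 0.0029581895.

0.002958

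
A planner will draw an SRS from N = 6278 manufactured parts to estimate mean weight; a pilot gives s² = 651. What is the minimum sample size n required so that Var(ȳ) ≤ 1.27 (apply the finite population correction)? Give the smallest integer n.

Without fpc, n₀ = s²/D = 651/1.27 = 512.5984.
With fpc, (1 − n/N)·s²/n ≤ D requires n ≥ n₀/(1 + n₀/N) = 512.5984/(1 + 512.5984/6278) = 473.9041.
Rounding up, n = 474.

474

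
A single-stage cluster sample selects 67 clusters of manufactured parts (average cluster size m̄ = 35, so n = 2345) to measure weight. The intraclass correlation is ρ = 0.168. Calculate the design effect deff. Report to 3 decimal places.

6.712

deff = 1 + (35 − 1)·0.168 = 1 + 5.712 = 6.712.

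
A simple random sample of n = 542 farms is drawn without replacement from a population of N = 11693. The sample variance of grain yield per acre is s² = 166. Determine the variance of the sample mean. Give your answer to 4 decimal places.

Under SRS without replacement, Var(ȳ) = (1 − f)·s²/n with f = n/N = 542/11693 = 0.04635252.
Var(ȳ) = (1 − 0.04635252)·166/542 = 0.95364748·0.30627306 = 0.29207653.

0.2921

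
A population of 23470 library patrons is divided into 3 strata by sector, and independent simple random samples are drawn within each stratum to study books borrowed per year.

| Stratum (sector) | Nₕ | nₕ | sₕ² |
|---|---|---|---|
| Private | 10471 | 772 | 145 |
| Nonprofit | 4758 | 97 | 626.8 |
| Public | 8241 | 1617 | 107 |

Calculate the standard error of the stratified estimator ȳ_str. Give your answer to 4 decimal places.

0.5489

Var(ȳ_str) = Σₕ Wₕ²(1 − fₕ)sₕ²/nₕ with Wₕ = Nₕ/N, N = 23470.
Private: Wₕ = 0.44614401; term = 0.44614401²·(1 − 0.07372744)·145/772 = 0.034628975.
Nonprofit: Wₕ = 0.20272689; term = 0.20272689²·(1 − 0.02038672)·626.8/97 = 0.26015646.
Public: Wₕ = 0.35112910; term = 0.35112910²·(1 − 0.19621405)·107/1617 = 0.0065576437.
Sum = 0.30134308.
SE = √(0.30134308) = 0.5489.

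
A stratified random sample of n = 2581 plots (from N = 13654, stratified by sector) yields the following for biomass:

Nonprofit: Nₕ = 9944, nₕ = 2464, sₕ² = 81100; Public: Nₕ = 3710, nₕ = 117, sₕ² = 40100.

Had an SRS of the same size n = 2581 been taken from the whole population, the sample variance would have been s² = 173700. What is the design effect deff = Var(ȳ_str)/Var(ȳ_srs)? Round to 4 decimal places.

Var(ȳ_str) = Σ Wₕ²(1−fₕ)sₕ²/nₕ with Wₕ = Nₕ/13654:
  Nonprofit: (9944/13654)²·(1−2464/9944)·81100/2464 = 13.131764
  Public: (3710/13654)²·(1−117/3710)·40100/117 = 24.505854
  → Var(ȳ_str) = 37.637618.
Var(ȳ_srs) = (1 − 2581/13654)·173700/2581 = 54.57795.
deff = 37.637618 / 54.57795 = 0.6896.

0.6896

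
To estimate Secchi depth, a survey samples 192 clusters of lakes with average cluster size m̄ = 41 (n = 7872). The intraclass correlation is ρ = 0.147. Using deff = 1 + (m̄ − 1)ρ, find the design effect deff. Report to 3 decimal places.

deff = 1 + (41 − 1)·0.147 = 1 + 5.88 = 6.88.

6.880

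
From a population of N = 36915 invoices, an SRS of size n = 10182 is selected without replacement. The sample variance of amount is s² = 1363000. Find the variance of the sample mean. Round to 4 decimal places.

Under SRS without replacement, Var(ȳ) = (1 − f)·s²/n with f = n/N = 10182/36915 = 0.27582284.
Var(ȳ) = (1 − 0.27582284)·1363000/10182 = 0.72417716·133.86368 = 96.941021.

96.9410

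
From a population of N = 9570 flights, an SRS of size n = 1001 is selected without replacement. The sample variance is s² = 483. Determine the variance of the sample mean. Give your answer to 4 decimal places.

Under SRS without replacement, Var(ȳ) = (1 − f)·s²/n with f = n/N = 1001/9570 = 0.10459770.
Var(ȳ) = (1 − 0.10459770)·483/1001 = 0.89540230·0.48251748 = 0.43204726.

0.4320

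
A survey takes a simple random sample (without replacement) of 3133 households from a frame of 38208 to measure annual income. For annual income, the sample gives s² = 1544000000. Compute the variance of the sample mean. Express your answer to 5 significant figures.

Under SRS without replacement, Var(ȳ) = (1 − f)·s²/n with f = n/N = 3133/38208 = 0.08199853.
Var(ȳ) = (1 − 0.08199853)·1544000000/3133 = 0.91800147·492818.38 = 452408.

452410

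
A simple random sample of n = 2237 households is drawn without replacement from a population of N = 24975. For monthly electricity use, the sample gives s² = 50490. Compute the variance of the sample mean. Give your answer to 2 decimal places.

Under SRS without replacement, Var(ȳ) = (1 − f)·s²/n with f = n/N = 2237/24975 = 0.08956957.
Var(ȳ) = (1 − 0.08956957)·50490/2237 = 0.91043043·22.570407 = 20.548785.

20.55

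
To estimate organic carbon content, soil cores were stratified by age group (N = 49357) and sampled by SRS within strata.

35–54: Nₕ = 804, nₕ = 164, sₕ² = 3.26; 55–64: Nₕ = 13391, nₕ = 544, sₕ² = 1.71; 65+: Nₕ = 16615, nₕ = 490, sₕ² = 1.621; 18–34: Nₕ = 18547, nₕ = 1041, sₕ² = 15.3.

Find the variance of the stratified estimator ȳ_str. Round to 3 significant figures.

Var(ȳ_str) = Σₕ Wₕ²(1 − fₕ)sₕ²/nₕ with Wₕ = Nₕ/N, N = 49357.
35–54: Wₕ = 0.01628948; term = 0.01628948²·(1 − 0.20398010)·3.26/164 = 4.1986751 × 10^-6.
55–64: Wₕ = 0.27130903; term = 0.27130903²·(1 − 0.04062430)·1.71/544 = 2.219803 × 10^-4.
65+: Wₕ = 0.33662905; term = 0.33662905²·(1 − 0.02949142)·1.621/490 = 3.6382245 × 10^-4.
18–34: Wₕ = 0.37577243; term = 0.37577243²·(1 − 0.05612768)·15.3/1041 = 0.0019588618.
Sum = 0.0025488632.

0.00255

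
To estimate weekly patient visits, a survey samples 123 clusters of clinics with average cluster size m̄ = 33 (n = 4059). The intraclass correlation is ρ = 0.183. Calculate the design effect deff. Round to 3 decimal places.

6.856

deff = 1 + (33 − 1)·0.183 = 1 + 5.856 = 6.856.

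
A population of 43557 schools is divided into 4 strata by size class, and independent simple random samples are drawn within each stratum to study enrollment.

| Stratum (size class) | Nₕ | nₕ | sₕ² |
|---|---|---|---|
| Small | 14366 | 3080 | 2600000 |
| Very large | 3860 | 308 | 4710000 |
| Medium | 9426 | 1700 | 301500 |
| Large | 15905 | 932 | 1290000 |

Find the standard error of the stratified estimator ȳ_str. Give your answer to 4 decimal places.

19.0579

Var(ȳ_str) = Σₕ Wₕ²(1 − fₕ)sₕ²/nₕ with Wₕ = Nₕ/N, N = 43557.
Small: Wₕ = 0.32982069; term = 0.32982069²·(1 − 0.21439510)·2600000/3080 = 72.141077.
Very large: Wₕ = 0.08861951; term = 0.08861951²·(1 − 0.07979275)·4710000/308 = 110.5133.
Medium: Wₕ = 0.21640609; term = 0.21640609²·(1 − 0.18035222)·301500/1700 = 6.8077659.
Large: Wₕ = 0.36515371; term = 0.36515371²·(1 − 0.05859793)·1290000/932 = 173.74022.
Sum = 363.20236.
SE = √(363.20236) = 19.0579.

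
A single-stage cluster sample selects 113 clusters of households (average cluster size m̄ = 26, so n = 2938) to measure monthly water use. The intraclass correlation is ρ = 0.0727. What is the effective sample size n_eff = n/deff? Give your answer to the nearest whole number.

1043

deff = 1 + (26 − 1)·0.0727 = 1 + 1.8175 = 2.8175.
n_eff = 2938 / 2.8175 = 1043.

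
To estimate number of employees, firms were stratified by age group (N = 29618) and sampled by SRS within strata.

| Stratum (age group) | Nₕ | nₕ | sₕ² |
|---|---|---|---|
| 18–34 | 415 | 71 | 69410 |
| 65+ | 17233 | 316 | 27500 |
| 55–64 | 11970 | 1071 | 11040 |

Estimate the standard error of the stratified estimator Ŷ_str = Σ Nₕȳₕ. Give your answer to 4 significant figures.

Var(Ŷ_str) = Σₕ Nₕ²(1 − fₕ)sₕ²/nₕ.
18–34: 415²·(1 − 71/415)·69410/71 = 1.3956298 × 10^8.
65+: 17233²·(1 − 316/17233)·27500/316 = 2.5370548 × 10^10.
55–64: 11970²·(1 − 1071/11970)·11040/1071 = 1.3448084 × 10^9.
Sum = 2.6854919 × 10^10.
SE = √(2.6854919 × 10^10) = 163900.

163900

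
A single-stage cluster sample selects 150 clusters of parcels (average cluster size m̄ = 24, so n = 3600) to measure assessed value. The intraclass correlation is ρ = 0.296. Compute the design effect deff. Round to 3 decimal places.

7.808

deff = 1 + (24 − 1)·0.296 = 1 + 6.808 = 7.808.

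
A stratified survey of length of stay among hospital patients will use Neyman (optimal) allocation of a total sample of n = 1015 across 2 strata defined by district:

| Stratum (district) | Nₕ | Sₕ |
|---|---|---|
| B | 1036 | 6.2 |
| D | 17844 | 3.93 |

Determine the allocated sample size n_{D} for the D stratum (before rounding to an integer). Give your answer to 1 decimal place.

929.8

Neyman allocation: nₕ = n·NₕSₕ / Σⱼ NⱼSⱼ.
Σ NⱼSⱼ = 1036·6.2 + 17844·3.93 = 76550.12.
n_{D} = 1015·17844·3.93 / 76550.12 = 929.8.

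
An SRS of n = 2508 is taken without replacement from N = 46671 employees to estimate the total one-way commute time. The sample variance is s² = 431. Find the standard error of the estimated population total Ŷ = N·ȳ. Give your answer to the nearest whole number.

18820

Var(Ŷ) = N²·Var(ȳ) = N²·(1 − n/N)·s²/n.
f = 2508/46671 = 0.05373787; Var(ȳ) = 0.94626213·431/2508 = 0.16261522.
Var(Ŷ) = 46671² · 0.16261522 = 3.5420558 × 10^8.
SE(Ŷ) = √(3.5420558 × 10^8) = 18820.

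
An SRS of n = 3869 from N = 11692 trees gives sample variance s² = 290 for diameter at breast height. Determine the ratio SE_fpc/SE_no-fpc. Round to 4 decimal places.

0.8180

f = n/N = 3869/11692 = 0.33091002.
SE_no-fpc = √(s²/n) = 0.27377869; SE_fpc = √((1−f)s²/n) = 0.22394527.
Ratio = √(1−f) = 0.81797920.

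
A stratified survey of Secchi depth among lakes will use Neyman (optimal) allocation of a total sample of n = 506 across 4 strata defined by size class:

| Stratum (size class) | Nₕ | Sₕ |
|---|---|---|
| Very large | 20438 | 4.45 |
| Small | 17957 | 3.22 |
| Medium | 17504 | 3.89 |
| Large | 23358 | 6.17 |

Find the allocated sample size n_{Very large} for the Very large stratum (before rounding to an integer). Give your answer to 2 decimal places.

127.49

Neyman allocation: nₕ = n·NₕSₕ / Σⱼ NⱼSⱼ.
Σ NⱼSⱼ = 20438·4.45 + 17957·3.22 + 17504·3.89 + 23358·6.17 = 360980.06.
n_{Very large} = 506·20438·4.45 / 360980.06 = 127.49.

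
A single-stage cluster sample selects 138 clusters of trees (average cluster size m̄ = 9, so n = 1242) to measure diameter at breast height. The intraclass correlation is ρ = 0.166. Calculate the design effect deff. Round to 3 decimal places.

deff = 1 + (9 − 1)·0.166 = 1 + 1.328 = 2.328.

2.328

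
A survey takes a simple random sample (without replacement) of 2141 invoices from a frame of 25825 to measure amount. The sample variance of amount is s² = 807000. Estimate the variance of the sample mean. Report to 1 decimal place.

Under SRS without replacement, Var(ȳ) = (1 − f)·s²/n with f = n/N = 2141/25825 = 0.08290416.
Var(ȳ) = (1 − 0.08290416)·807000/2141 = 0.91709584·376.92667 = 345.67788.

345.7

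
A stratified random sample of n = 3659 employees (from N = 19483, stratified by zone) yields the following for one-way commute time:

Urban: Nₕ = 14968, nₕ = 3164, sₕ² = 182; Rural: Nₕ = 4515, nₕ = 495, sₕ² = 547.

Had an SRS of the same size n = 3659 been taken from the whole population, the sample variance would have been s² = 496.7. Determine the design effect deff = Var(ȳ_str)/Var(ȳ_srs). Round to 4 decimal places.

0.7221

Var(ȳ_str) = Σ Wₕ²(1−fₕ)sₕ²/nₕ with Wₕ = Nₕ/19483:
  Urban: (14968/19483)²·(1−3164/14968)·182/3164 = 0.026774183
  Rural: (4515/19483)²·(1−495/4515)·547/495 = 0.052838962
  → Var(ȳ_str) = 0.079613145.
Var(ȳ_srs) = (1 − 3659/19483)·496.7/3659 = 0.11025345.
deff = 0.079613145 / 0.11025345 = 0.7221.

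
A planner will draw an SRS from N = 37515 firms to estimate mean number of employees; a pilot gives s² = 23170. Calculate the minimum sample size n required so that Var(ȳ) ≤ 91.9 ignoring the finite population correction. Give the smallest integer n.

253

Without fpc, n₀ = s²/D = 23170/91.9 = 252.1219.
Rounding up, n = 253.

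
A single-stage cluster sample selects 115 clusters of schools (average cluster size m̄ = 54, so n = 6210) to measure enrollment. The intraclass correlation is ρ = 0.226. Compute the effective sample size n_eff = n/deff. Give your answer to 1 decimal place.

478.5

deff = 1 + (54 − 1)·0.226 = 1 + 11.978 = 12.978.
n_eff = 6210 / 12.978 = 478.5.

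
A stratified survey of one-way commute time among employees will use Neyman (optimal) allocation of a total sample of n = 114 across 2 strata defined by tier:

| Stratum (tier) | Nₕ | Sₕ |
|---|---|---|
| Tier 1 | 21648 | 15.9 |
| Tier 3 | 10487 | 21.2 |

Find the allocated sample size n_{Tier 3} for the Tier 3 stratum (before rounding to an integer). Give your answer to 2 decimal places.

Neyman allocation: nₕ = n·NₕSₕ / Σⱼ NⱼSⱼ.
Σ NⱼSⱼ = 21648·15.9 + 10487·21.2 = 566527.6.
n_{Tier 3} = 114·10487·21.2 / 566527.6 = 44.74.

44.74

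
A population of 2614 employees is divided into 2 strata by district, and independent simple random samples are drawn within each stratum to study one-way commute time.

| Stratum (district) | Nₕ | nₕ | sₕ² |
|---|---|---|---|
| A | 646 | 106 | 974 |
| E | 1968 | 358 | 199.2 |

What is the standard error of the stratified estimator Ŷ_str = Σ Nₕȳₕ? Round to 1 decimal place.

2229.0

Var(Ŷ_str) = Σₕ Nₕ²(1 − fₕ)sₕ²/nₕ.
A: 646²·(1 − 106/646)·974/106 = 3.2053789 × 10^6.
E: 1968²·(1 − 358/1968)·199.2/358 = 1.7630202 × 10^6.
Sum = 4.9683991 × 10^6.
SE = √(4.9683991 × 10^6) = 2229.0.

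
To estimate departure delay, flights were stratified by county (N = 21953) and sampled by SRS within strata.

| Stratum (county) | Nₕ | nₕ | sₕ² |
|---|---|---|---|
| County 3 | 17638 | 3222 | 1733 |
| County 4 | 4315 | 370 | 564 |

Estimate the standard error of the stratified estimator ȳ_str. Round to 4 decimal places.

0.5811

Var(ȳ_str) = Σₕ Wₕ²(1 − fₕ)sₕ²/nₕ with Wₕ = Nₕ/N, N = 21953.
County 3: Wₕ = 0.80344372; term = 0.80344372²·(1 − 0.18267377)·1733/3222 = 0.28377843.
County 4: Wₕ = 0.19655628; term = 0.19655628²·(1 − 0.08574739)·564/370 = 0.053841535.
Sum = 0.33761997.
SE = √(0.33761997) = 0.5811.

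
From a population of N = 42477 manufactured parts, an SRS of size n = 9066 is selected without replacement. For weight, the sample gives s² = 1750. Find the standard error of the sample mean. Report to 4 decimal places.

Under SRS without replacement, Var(ȳ) = (1 − f)·s²/n with f = n/N = 9066/42477 = 0.21343315.
Var(ȳ) = (1 − 0.21343315)·1750/9066 = 0.78656685·0.1930289 = 0.15183013.
SE(ȳ) = √(0.15183013) = 0.3897.

0.3897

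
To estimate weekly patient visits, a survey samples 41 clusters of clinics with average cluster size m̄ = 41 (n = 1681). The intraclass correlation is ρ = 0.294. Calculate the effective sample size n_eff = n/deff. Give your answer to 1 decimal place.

deff = 1 + (41 − 1)·0.294 = 1 + 11.76 = 12.76.
n_eff = 1681 / 12.76 = 131.7.

131.7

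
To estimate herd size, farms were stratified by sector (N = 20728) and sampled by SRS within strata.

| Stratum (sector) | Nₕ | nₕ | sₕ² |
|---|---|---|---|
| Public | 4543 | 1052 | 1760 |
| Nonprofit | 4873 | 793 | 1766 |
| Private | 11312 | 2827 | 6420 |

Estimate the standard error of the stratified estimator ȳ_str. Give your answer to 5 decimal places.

0.81984

Var(ȳ_str) = Σₕ Wₕ²(1 − fₕ)sₕ²/nₕ with Wₕ = Nₕ/N, N = 20728.
Public: Wₕ = 0.21917213; term = 0.21917213²·(1 − 0.23156505)·1760/1052 = 0.061755368.
Nonprofit: Wₕ = 0.23509263; term = 0.23509263²·(1 − 0.16273343)·1766/793 = 0.10305268.
Private: Wₕ = 0.54573524; term = 0.54573524²·(1 − 0.24991160)·6420/2827 = 0.5073243.
Sum = 0.67213235.
SE = √(0.67213235) = 0.81984.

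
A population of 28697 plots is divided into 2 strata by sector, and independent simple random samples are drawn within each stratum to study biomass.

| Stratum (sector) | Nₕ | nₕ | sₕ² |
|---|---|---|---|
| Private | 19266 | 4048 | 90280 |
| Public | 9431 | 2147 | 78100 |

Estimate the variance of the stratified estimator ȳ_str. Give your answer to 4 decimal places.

10.9745

Var(ȳ_str) = Σₕ Wₕ²(1 − fₕ)sₕ²/nₕ with Wₕ = Nₕ/N, N = 28697.
Private: Wₕ = 0.67135938; term = 0.67135938²·(1 − 0.21011108)·90280/4048 = 7.9401222.
Public: Wₕ = 0.32864062; term = 0.32864062²·(1 − 0.22765348)·78100/2147 = 3.0344059.
Sum = 10.974528.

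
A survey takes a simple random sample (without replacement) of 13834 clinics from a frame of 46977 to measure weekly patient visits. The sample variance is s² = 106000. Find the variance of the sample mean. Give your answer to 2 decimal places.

Under SRS without replacement, Var(ȳ) = (1 − f)·s²/n with f = n/N = 13834/46977 = 0.29448453.
Var(ȳ) = (1 − 0.29448453)·106000/13834 = 0.70551547·7.6622813 = 5.405858.

5.41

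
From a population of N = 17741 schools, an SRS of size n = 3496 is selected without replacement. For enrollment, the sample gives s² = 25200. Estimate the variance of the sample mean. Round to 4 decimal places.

5.7878

Under SRS without replacement, Var(ȳ) = (1 − f)·s²/n with f = n/N = 3496/17741 = 0.19705766.
Var(ȳ) = (1 − 0.19705766)·25200/3496 = 0.80294234·7.208238 = 5.7877995.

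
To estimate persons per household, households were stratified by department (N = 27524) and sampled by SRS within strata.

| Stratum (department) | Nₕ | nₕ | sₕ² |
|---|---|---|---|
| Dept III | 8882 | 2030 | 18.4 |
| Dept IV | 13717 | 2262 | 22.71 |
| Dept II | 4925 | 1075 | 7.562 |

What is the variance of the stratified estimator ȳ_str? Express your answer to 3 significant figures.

Var(ȳ_str) = Σₕ Wₕ²(1 − fₕ)sₕ²/nₕ with Wₕ = Nₕ/N, N = 27524.
Dept III: Wₕ = 0.32270019; term = 0.32270019²·(1 − 0.22855213)·18.4/2030 = 7.2815999 × 10^-4.
Dept IV: Wₕ = 0.49836506; term = 0.49836506²·(1 − 0.16490486)·22.71/2262 = 0.0020823593.
Dept II: Wₕ = 0.17893475; term = 0.17893475²·(1 − 0.21827411)·7.562/1075 = 1.7606461 × 10^-4.
Sum = 0.0029865839.

0.00299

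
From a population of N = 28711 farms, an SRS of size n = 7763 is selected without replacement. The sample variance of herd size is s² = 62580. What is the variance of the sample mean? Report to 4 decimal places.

Under SRS without replacement, Var(ȳ) = (1 − f)·s²/n with f = n/N = 7763/28711 = 0.27038417.
Var(ȳ) = (1 − 0.27038417)·62580/7763 = 0.72961583·8.0613165 = 5.8816641.

5.8817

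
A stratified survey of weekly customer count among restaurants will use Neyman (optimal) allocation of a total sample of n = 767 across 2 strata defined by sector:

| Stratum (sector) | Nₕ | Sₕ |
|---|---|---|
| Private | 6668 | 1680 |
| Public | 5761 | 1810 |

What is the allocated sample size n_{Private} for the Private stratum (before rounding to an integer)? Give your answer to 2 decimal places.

Neyman allocation: nₕ = n·NₕSₕ / Σⱼ NⱼSⱼ.
Σ NⱼSⱼ = 6668·1680 + 5761·1810 = 2.162965 × 10^7.
n_{Private} = 767·6668·1680 / (2.162965 × 10^7) = 397.24.

397.24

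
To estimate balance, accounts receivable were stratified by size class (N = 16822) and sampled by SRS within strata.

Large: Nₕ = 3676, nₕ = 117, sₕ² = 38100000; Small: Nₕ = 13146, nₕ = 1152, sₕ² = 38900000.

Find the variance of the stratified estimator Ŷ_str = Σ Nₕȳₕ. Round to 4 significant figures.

9.585 × 10^12

Var(Ŷ_str) = Σₕ Nₕ²(1 − fₕ)sₕ²/nₕ.
Large: 3676²·(1 − 117/3676)·38100000/117 = 4.2603238 × 10^12.
Small: 13146²·(1 − 1152/13146)·38900000/1152 = 5.3242053 × 10^12.
Sum = 9.5845291 × 10^12.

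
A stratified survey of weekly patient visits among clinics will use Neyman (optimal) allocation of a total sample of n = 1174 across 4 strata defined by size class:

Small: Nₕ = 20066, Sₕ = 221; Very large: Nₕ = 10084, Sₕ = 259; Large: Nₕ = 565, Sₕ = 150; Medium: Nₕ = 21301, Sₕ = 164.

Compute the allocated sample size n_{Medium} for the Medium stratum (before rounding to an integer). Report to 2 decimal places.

Neyman allocation: nₕ = n·NₕSₕ / Σⱼ NⱼSⱼ.
Σ NⱼSⱼ = 20066·221 + 10084·259 + 565·150 + 21301·164 = 1.0624456 × 10^7.
n_{Medium} = 1174·21301·164 / (1.0624456 × 10^7) = 386.02.

386.02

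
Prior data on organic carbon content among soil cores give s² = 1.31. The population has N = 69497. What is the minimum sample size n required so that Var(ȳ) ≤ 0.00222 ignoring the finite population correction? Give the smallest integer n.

591

Without fpc, n₀ = s²/D = 1.31/0.00222 = 590.0901.
Rounding up, n = 591.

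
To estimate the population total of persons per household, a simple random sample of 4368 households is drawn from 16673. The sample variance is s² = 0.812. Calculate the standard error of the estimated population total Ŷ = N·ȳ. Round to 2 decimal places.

195.29

Var(Ŷ) = N²·Var(ȳ) = N²·(1 − n/N)·s²/n.
f = 4368/16673 = 0.26198045; Var(ȳ) = 0.73801955·0.812/4368 = 1.3719594 × 10^-4.
Var(Ŷ) = 16673² · (1.3719594 × 10^-4) = 38138.952.
SE(Ŷ) = √(38138.952) = 195.29.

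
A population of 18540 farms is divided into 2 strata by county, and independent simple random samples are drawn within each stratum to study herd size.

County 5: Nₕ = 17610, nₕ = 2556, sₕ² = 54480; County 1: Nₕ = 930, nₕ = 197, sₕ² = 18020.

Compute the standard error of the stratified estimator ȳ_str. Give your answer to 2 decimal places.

4.08

Var(ȳ_str) = Σₕ Wₕ²(1 − fₕ)sₕ²/nₕ with Wₕ = Nₕ/N, N = 18540.
County 5: Wₕ = 0.94983819; term = 0.94983819²·(1 − 0.14514480)·54480/2556 = 16.438722.
County 1: Wₕ = 0.05016181; term = 0.05016181²·(1 − 0.21182796)·18020/197 = 0.18140783.
Sum = 16.62013.
SE = √(16.62013) = 4.08.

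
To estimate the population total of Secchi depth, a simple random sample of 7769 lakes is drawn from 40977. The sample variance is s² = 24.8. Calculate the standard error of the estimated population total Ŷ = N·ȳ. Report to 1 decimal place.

Var(Ŷ) = N²·Var(ȳ) = N²·(1 − n/N)·s²/n.
f = 7769/40977 = 0.18959416; Var(ȳ) = 0.81040584·24.8/7769 = 0.0025869565.
Var(Ŷ) = 40977² · 0.0025869565 = 4.3437962 × 10^6.
SE(Ŷ) = √(4.3437962 × 10^6) = 2084.2.

2084.2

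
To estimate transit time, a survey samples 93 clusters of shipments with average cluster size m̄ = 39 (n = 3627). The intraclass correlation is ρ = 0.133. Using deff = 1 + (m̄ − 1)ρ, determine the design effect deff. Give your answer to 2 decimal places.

deff = 1 + (39 − 1)·0.133 = 1 + 5.054 = 6.054.

6.05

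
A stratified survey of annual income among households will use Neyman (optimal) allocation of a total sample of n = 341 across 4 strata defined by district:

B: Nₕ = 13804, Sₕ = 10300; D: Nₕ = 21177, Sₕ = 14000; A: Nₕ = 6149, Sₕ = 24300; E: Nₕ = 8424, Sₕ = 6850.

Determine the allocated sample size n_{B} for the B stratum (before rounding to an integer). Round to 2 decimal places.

Neyman allocation: nₕ = n·NₕSₕ / Σⱼ NⱼSⱼ.
Σ NⱼSⱼ = 13804·10300 + 21177·14000 + 6149·24300 + 8424·6850 = 6.457843 × 10^8.
n_{B} = 341·13804·10300 / (6.457843 × 10^8) = 75.08.

75.08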